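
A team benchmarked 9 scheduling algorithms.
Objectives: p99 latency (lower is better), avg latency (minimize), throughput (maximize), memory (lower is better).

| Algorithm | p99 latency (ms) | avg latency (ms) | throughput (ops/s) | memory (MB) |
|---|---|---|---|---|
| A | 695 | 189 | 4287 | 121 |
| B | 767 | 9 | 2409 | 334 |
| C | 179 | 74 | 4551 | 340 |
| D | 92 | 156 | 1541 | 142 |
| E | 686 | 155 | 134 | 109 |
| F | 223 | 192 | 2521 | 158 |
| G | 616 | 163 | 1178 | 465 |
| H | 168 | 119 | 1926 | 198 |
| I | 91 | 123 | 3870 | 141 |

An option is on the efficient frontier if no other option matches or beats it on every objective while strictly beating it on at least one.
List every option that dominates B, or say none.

A: worse on avg latency (189 vs 9).
C: worse on avg latency (74 vs 9).
D: worse on avg latency (156 vs 9).
E: worse on avg latency (155 vs 9).
F: worse on avg latency (192 vs 9).
G: worse on avg latency (163 vs 9).
H: worse on avg latency (119 vs 9).
I: worse on avg latency (123 vs 9).
No option dominates B.

none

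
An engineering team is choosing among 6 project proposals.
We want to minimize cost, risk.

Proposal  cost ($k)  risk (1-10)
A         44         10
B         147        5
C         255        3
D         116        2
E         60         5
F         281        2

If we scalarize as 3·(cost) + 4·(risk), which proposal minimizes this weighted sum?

A: 3·44 + 4·10 = 172
B: 3·147 + 4·5 = 461
C: 3·255 + 4·3 = 777
D: 3·116 + 4·2 = 356
E: 3·60 + 4·5 = 200
F: 3·281 + 4·2 = 851
Lowest: A at 172.

A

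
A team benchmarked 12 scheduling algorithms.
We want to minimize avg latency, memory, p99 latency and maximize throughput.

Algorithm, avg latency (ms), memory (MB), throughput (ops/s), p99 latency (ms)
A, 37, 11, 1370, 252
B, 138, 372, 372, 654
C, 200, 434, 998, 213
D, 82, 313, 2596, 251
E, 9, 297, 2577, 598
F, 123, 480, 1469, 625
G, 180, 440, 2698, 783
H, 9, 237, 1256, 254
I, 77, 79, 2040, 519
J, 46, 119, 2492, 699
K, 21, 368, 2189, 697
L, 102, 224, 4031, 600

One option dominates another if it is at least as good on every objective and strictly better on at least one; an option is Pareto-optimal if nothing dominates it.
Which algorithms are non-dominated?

A, C, D, E, H, I, J, L

A: not dominated (best memory).
B: dominated by A (avg latency 37≤138, memory 11≤372, throughput 1370≥372, p99 latency 252≤654).
C: not dominated (best p99 latency).
D: not dominated.
E: not dominated.
F: dominated by D (avg latency 82≤123, memory 313≤480, throughput 2596≥1469, p99 latency 251≤625).
G: dominated by L (avg latency 102≤180, memory 224≤440, throughput 4031≥2698, p99 latency 600≤783).
H: not dominated.
I: not dominated.
J: not dominated.
K: dominated by E (avg latency 9≤21, memory 297≤368, throughput 2577≥2189, p99 latency 598≤697).
L: not dominated (best throughput).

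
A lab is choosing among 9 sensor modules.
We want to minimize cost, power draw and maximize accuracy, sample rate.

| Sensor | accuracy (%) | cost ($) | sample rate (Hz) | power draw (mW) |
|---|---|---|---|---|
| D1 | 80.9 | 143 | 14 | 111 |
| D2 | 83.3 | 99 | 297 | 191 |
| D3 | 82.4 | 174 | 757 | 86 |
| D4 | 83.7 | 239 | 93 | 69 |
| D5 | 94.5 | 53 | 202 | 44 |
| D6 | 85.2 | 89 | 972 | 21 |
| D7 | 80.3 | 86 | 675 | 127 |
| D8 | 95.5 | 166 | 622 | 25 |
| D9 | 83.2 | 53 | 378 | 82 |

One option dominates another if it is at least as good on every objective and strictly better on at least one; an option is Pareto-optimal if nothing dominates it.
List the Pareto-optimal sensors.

D1: dominated by D5 (accuracy 94.5≥80.9, cost 53≤143, sample rate 202≥14, power draw 44≤111).
D2: dominated by D6 (accuracy 85.2≥83.3, cost 89≤99, sample rate 972≥297, power draw 21≤191).
D3: dominated by D6 (accuracy 85.2≥82.4, cost 89≤174, sample rate 972≥757, power draw 21≤86).
D4: dominated by D5 (accuracy 94.5≥83.7, cost 53≤239, sample rate 202≥93, power draw 44≤69).
D5: not dominated.
D6: not dominated (best sample rate).
D7: not dominated.
D8: not dominated (best accuracy).
D9: not dominated.

D5, D6, D7, D8, D9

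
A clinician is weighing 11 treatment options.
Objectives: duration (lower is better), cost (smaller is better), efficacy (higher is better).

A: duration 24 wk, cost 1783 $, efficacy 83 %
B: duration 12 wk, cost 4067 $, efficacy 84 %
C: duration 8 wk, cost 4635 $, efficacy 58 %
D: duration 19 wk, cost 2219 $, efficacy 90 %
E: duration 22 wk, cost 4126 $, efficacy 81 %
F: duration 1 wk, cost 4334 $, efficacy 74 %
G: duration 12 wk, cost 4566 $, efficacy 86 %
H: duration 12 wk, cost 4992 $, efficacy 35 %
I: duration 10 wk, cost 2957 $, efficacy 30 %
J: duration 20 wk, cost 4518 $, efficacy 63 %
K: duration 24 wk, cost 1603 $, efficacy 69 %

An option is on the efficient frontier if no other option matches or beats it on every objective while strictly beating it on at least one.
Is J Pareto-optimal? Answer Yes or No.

B vs J: duration 12≤20, cost 4067≤4518, efficacy 84≥63 — B is at least as good on every objective and strictly better on at least one, so B dominates J.

No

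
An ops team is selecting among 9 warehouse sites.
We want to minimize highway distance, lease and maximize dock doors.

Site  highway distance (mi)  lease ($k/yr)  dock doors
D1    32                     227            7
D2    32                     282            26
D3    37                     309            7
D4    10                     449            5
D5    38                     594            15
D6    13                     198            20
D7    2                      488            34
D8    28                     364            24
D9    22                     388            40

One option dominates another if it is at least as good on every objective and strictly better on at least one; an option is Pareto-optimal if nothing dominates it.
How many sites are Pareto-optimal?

6

D1: dominated by D6 (highway distance 13≤32, lease 198≤227, dock doors 20≥7).
D2: not dominated.
D3: dominated by D1 (highway distance 32≤37, lease 227≤309, dock doors 7≥7).
D4: not dominated.
D5: dominated by D2 (highway distance 32≤38, lease 282≤594, dock doors 26≥15).
D6: not dominated (best lease).
D7: not dominated (best highway distance).
D8: not dominated.
D9: not dominated (best dock doors).
Pareto-optimal: D2, D4, D6, D7, D8, D9 → 6.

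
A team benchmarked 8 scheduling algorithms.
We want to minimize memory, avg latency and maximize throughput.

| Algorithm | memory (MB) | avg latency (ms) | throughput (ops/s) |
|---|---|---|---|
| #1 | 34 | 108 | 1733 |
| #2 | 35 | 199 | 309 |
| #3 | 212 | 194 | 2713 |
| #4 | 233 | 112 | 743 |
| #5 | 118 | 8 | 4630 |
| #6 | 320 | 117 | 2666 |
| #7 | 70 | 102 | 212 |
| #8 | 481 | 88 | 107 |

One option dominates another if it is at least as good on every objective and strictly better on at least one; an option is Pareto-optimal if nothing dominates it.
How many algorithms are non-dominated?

#1: not dominated (best memory).
#2: dominated by #1 (memory 34≤35, avg latency 108≤199, throughput 1733≥309).
#3: dominated by #5 (memory 118≤212, avg latency 8≤194, throughput 4630≥2713).
#4: dominated by #1 (memory 34≤233, avg latency 108≤112, throughput 1733≥743).
#5: not dominated (best avg latency).
#6: dominated by #5 (memory 118≤320, avg latency 8≤117, throughput 4630≥2666).
#7: not dominated.
#8: dominated by #5 (memory 118≤481, avg latency 8≤88, throughput 4630≥107).
Pareto-optimal: #1, #5, #7 → 3.

3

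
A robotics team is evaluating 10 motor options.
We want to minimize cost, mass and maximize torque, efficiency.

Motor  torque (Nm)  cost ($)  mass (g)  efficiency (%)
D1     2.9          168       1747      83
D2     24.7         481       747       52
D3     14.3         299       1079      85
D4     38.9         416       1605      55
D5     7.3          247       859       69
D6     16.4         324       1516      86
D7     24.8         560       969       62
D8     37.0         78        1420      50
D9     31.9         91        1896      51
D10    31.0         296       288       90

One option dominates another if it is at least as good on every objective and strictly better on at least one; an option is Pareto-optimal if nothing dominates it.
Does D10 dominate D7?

D10 vs D7: torque 31.0≥24.8, cost 296≤560, mass 288≤969, efficiency 90≥62 — D10 is at least as good on every objective with at least one strict improvement.

Yes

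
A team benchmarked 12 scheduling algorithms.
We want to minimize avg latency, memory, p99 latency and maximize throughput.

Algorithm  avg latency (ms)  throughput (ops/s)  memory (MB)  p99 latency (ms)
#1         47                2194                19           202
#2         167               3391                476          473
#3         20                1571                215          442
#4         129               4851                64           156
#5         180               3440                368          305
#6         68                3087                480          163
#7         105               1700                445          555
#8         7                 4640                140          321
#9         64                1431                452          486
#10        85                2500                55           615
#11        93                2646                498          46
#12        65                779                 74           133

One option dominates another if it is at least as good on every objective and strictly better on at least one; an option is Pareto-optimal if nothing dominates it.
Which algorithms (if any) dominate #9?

#1: avg latency 47≤64, throughput 2194≥1431, memory 19≤452, p99 latency 202≤486 — dominates #9.
#3: avg latency 20≤64, throughput 1571≥1431, memory 215≤452, p99 latency 442≤486 — dominates #9.
#8: avg latency 7≤64, throughput 4640≥1431, memory 140≤452, p99 latency 321≤486 — dominates #9.
Others (#2, #4, #5, #6, #7, #10, #11, #12) are each worse than #9 on at least one objective.

#1, #3, #8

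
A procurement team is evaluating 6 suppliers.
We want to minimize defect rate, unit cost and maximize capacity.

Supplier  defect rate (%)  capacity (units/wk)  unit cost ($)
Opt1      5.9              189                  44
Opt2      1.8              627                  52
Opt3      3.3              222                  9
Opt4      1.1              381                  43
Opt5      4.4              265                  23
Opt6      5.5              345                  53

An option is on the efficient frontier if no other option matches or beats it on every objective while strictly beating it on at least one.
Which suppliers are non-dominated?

Opt2, Opt3, Opt4, Opt5

Opt1: dominated by Opt3 (defect rate 3.3≤5.9, capacity 222≥189, unit cost 9≤44).
Opt2: not dominated (best capacity).
Opt3: not dominated (best unit cost).
Opt4: not dominated (best defect rate).
Opt5: not dominated.
Opt6: dominated by Opt2 (defect rate 1.8≤5.5, capacity 627≥345, unit cost 52≤53).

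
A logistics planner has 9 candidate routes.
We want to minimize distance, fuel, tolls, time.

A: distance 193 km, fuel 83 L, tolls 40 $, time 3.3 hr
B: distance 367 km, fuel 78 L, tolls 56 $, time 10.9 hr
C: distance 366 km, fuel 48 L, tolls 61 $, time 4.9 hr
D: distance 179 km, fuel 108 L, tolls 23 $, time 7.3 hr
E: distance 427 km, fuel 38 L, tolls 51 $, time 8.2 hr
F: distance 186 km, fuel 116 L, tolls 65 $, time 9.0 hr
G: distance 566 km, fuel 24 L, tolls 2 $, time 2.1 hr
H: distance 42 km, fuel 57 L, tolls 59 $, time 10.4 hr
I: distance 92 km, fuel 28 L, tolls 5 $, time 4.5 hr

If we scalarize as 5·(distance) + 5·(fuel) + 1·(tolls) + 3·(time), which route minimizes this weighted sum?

A: 5·193 + 5·83 + 1·40 + 3·3.3 = 1429.9
B: 5·367 + 5·78 + 1·56 + 3·10.9 = 2313.7
C: 5·366 + 5·48 + 1·61 + 3·4.9 = 2145.7
D: 5·179 + 5·108 + 1·23 + 3·7.3 = 1479.9
E: 5·427 + 5·38 + 1·51 + 3·8.2 = 2400.6
F: 5·186 + 5·116 + 1·65 + 3·9.0 = 1602.0
G: 5·566 + 5·24 + 1·2 + 3·2.1 = 2958.3
H: 5·42 + 5·57 + 1·59 + 3·10.4 = 585.2
I: 5·92 + 5·28 + 1·5 + 3·4.5 = 618.5
Lowest: H at 585.2.

H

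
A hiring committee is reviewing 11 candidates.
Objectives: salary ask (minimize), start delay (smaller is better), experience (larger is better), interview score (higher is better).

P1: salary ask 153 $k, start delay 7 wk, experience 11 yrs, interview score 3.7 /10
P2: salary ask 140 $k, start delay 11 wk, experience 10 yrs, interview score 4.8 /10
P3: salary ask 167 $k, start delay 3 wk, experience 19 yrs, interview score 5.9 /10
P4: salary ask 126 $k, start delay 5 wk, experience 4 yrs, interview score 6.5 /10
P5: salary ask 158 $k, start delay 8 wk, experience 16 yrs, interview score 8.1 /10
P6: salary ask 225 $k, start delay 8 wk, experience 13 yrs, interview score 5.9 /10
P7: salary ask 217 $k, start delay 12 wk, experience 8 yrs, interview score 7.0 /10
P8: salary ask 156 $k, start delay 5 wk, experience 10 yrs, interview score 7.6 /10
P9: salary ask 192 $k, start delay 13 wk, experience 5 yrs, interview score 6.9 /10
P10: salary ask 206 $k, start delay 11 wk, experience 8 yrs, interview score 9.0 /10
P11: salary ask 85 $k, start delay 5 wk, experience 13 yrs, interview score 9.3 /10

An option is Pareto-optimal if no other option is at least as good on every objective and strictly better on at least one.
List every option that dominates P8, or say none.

P11: salary ask 85≤156, start delay 5≤5, experience 13≥10, interview score 9.3≥7.6 — dominates P8.
Others (P1, P2, P3, P4, P5, P6, P7, P9, P10) are each worse than P8 on at least one objective.

P11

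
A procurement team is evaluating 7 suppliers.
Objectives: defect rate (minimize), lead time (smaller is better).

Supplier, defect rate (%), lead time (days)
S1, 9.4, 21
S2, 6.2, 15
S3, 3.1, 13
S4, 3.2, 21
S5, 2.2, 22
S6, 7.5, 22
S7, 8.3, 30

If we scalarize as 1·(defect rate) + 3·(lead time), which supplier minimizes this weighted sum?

S1: 1·9.4 + 3·21 = 72.4
S2: 1·6.2 + 3·15 = 51.2
S3: 1·3.1 + 3·13 = 42.1
S4: 1·3.2 + 3·21 = 66.2
S5: 1·2.2 + 3·22 = 68.2
S6: 1·7.5 + 3·22 = 73.5
S7: 1·8.3 + 3·30 = 98.3
Lowest: S3 at 42.1.

S3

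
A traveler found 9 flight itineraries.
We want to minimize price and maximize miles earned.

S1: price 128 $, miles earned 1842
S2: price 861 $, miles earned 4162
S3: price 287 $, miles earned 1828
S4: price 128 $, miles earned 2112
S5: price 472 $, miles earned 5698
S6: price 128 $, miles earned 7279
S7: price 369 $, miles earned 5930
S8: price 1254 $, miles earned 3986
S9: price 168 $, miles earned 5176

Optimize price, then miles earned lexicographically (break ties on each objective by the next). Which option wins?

S6

First minimize price: best is 128, kept {S1, S4, S6}.
Then maximize miles earned: best is 7279, kept {S6}.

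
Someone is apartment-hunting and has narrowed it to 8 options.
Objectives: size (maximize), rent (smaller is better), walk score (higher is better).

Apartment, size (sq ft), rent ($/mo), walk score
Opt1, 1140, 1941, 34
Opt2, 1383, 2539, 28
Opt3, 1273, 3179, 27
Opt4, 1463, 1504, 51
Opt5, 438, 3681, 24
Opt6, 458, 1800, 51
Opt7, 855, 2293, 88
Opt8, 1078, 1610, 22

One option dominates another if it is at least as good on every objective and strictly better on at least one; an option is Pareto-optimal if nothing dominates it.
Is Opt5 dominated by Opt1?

Opt1 vs Opt5: size 1140≥438, rent 1941≤3681, walk score 34≥24 — Opt1 is at least as good on every objective with at least one strict improvement.

Yes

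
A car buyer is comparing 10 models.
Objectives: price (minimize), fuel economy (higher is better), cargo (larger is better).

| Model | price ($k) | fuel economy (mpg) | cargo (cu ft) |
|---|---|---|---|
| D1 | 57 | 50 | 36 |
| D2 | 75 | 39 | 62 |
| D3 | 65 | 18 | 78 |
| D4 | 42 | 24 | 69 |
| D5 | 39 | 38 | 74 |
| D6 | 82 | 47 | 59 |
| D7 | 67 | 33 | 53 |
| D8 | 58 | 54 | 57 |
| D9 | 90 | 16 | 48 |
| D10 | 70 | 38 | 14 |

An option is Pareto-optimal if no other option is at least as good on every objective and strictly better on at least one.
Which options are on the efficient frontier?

D1: not dominated.
D2: not dominated.
D3: not dominated (best cargo).
D4: dominated by D5 (price 39≤42, fuel economy 38≥24, cargo 74≥69).
D5: not dominated (best price).
D6: not dominated.
D7: dominated by D5 (price 39≤67, fuel economy 38≥33, cargo 74≥53).
D8: not dominated (best fuel economy).
D9: dominated by D2 (price 75≤90, fuel economy 39≥16, cargo 62≥48).
D10: dominated by D1 (price 57≤70, fuel economy 50≥38, cargo 36≥14).

D1, D2, D3, D5, D6, D8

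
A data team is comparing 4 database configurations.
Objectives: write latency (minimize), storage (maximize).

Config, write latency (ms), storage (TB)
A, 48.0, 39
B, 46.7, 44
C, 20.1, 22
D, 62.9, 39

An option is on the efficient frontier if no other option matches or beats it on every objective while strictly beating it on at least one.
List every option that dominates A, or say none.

B

B: write latency 46.7≤48.0, storage 44≥39 — dominates A.
Others (C, D) are each worse than A on at least one objective.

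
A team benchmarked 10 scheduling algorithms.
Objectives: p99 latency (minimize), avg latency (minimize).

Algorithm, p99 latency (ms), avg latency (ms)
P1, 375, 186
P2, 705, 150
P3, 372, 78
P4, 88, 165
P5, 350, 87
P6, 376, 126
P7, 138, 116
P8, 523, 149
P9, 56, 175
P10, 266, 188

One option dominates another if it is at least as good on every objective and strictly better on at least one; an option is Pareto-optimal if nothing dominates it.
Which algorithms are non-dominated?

P1: dominated by P3 (p99 latency 372≤375, avg latency 78≤186).
P2: dominated by P3 (p99 latency 372≤705, avg latency 78≤150).
P3: not dominated (best avg latency).
P4: not dominated.
P5: not dominated.
P6: dominated by P3 (p99 latency 372≤376, avg latency 78≤126).
P7: not dominated.
P8: dominated by P3 (p99 latency 372≤523, avg latency 78≤149).
P9: not dominated (best p99 latency).
P10: dominated by P4 (p99 latency 88≤266, avg latency 165≤188).

P3, P4, P5, P7, P9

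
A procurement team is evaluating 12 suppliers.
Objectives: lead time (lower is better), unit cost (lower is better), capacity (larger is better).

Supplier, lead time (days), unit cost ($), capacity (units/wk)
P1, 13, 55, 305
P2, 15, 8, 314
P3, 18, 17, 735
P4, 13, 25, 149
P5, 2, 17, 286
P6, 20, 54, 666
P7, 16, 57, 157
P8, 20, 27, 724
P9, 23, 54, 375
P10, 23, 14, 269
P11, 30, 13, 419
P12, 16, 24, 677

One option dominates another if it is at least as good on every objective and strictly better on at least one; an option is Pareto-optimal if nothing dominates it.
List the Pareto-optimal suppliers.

P1, P2, P3, P5, P11, P12

P1: not dominated.
P2: not dominated (best unit cost).
P3: not dominated (best capacity).
P4: dominated by P5 (lead time 2≤13, unit cost 17≤25, capacity 286≥149).
P5: not dominated (best lead time).
P6: dominated by P3 (lead time 18≤20, unit cost 17≤54, capacity 735≥666).
P7: dominated by P1 (lead time 13≤16, unit cost 55≤57, capacity 305≥157).
P8: dominated by P3 (lead time 18≤20, unit cost 17≤27, capacity 735≥724).
P9: dominated by P3 (lead time 18≤23, unit cost 17≤54, capacity 735≥375).
P10: dominated by P2 (lead time 15≤23, unit cost 8≤14, capacity 314≥269).
P11: not dominated.
P12: not dominated.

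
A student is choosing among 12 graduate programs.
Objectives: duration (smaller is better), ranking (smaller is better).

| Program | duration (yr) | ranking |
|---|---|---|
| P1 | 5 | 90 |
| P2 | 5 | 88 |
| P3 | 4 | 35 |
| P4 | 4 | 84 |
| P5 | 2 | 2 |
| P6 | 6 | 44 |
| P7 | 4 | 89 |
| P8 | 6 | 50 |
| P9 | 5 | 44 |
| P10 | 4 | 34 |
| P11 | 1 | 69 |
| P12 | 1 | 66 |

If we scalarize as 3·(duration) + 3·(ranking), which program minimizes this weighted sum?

P5

P1: 3·5 + 3·90 = 285
P2: 3·5 + 3·88 = 279
P3: 3·4 + 3·35 = 117
P4: 3·4 + 3·84 = 264
P5: 3·2 + 3·2 = 12
P6: 3·6 + 3·44 = 150
P7: 3·4 + 3·89 = 279
P8: 3·6 + 3·50 = 168
P9: 3·5 + 3·44 = 147
P10: 3·4 + 3·34 = 114
P11: 3·1 + 3·69 = 210
P12: 3·1 + 3·66 = 201
Lowest: P5 at 12.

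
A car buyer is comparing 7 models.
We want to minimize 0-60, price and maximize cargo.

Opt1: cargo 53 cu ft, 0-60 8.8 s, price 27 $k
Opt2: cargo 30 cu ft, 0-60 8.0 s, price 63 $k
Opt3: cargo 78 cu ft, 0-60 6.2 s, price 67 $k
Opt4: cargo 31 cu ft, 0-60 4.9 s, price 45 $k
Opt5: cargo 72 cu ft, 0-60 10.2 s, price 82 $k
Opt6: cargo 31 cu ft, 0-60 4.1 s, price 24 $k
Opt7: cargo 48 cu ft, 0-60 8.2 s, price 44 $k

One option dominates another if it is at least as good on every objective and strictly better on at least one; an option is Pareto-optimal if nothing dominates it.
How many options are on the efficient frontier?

4

Opt1: not dominated.
Opt2: dominated by Opt4 (cargo 31≥30, 0-60 4.9≤8.0, price 45≤63).
Opt3: not dominated (best cargo).
Opt4: dominated by Opt6 (cargo 31≥31, 0-60 4.1≤4.9, price 24≤45).
Opt5: dominated by Opt3 (cargo 78≥72, 0-60 6.2≤10.2, price 67≤82).
Opt6: not dominated (best 0-60).
Opt7: not dominated.
Pareto-optimal: Opt1, Opt3, Opt6, Opt7 → 4.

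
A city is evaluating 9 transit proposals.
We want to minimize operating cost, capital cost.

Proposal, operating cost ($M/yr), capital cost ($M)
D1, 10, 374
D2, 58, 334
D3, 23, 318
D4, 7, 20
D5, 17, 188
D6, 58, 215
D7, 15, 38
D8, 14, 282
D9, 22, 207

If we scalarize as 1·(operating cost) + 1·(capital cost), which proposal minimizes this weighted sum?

D4

D1: 1·10 + 1·374 = 384
D2: 1·58 + 1·334 = 392
D3: 1·23 + 1·318 = 341
D4: 1·7 + 1·20 = 27
D5: 1·17 + 1·188 = 205
D6: 1·58 + 1·215 = 273
D7: 1·15 + 1·38 = 53
D8: 1·14 + 1·282 = 296
D9: 1·22 + 1·207 = 229
Lowest: D4 at 27.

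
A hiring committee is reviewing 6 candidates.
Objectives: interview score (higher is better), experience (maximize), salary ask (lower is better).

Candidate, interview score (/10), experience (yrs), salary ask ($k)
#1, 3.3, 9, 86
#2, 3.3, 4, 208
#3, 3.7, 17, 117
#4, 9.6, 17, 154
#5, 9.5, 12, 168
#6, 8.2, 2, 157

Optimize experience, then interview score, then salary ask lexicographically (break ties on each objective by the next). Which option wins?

First maximize experience: best is 17, kept {#3, #4}.
Then maximize interview score: best is 9.6, kept {#4}.

#4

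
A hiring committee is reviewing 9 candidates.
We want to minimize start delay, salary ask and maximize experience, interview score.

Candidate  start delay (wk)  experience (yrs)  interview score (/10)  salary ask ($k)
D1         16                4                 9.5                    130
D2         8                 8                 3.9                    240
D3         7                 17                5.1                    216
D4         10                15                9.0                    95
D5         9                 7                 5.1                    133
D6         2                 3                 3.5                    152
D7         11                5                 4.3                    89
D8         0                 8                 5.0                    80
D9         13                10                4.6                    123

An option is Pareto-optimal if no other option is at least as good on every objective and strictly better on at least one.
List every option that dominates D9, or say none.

D4

D4: start delay 10≤13, experience 15≥10, interview score 9.0≥4.6, salary ask 95≤123 — dominates D9.
Others (D1, D2, D3, D5, D6, D7, D8) are each worse than D9 on at least one objective.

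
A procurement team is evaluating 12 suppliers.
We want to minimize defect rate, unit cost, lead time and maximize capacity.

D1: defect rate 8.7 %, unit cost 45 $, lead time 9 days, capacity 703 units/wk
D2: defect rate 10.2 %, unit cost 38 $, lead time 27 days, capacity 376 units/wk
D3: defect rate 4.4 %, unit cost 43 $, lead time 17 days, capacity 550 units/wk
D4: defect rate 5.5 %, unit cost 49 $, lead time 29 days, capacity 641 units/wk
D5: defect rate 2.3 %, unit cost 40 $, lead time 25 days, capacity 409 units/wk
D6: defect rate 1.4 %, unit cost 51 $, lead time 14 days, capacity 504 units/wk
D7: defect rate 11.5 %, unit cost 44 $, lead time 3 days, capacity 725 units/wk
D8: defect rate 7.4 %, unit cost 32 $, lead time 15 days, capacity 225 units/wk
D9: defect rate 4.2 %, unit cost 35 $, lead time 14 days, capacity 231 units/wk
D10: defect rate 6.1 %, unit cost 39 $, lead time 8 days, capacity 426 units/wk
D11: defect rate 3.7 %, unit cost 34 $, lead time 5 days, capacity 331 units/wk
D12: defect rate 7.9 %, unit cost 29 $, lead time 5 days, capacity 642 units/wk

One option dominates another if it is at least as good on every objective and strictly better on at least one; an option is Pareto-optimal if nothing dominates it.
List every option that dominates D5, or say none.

D1: worse on defect rate (8.7 vs 2.3).
D2: worse on defect rate (10.2 vs 2.3).
D3: worse on defect rate (4.4 vs 2.3).
D4: worse on defect rate (5.5 vs 2.3).
D6: worse on unit cost (51 vs 40).
D7: worse on defect rate (11.5 vs 2.3).
D8: worse on defect rate (7.4 vs 2.3).
D9: worse on defect rate (4.2 vs 2.3).
D10: worse on defect rate (6.1 vs 2.3).
D11: worse on defect rate (3.7 vs 2.3).
D12: worse on defect rate (7.9 vs 2.3).
No option dominates D5.

none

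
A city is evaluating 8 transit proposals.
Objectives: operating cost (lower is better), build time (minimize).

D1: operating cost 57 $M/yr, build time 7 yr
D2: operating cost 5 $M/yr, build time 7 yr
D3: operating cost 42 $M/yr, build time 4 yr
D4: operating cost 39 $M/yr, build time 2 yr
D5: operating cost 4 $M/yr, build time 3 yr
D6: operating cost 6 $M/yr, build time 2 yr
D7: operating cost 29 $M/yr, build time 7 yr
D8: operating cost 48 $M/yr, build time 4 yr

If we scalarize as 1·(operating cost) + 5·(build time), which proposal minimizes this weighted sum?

D1: 1·57 + 5·7 = 92
D2: 1·5 + 5·7 = 40
D3: 1·42 + 5·4 = 62
D4: 1·39 + 5·2 = 49
D5: 1·4 + 5·3 = 19
D6: 1·6 + 5·2 = 16
D7: 1·29 + 5·7 = 64
D8: 1·48 + 5·4 = 68
Lowest: D6 at 16.

D6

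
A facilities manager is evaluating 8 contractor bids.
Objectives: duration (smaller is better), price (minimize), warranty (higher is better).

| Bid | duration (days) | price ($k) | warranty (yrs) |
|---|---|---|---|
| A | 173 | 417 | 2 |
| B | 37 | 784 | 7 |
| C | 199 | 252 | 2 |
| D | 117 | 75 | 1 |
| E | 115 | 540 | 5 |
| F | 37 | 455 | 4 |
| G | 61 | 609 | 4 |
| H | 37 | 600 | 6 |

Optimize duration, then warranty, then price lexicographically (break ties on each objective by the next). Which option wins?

B

First minimize duration: best is 37, kept {B, F, H}.
Then maximize warranty: best is 7, kept {B}.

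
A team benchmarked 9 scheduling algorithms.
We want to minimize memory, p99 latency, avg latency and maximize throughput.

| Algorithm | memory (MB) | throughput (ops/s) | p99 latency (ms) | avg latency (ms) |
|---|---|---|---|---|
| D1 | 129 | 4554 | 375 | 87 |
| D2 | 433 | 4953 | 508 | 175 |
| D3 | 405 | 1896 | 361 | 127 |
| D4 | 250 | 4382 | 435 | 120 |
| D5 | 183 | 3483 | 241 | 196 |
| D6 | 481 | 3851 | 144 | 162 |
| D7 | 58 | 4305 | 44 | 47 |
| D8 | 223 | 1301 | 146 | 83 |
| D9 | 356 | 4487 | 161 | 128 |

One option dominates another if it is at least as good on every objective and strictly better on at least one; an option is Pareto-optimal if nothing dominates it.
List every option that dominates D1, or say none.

D2: worse on memory (433 vs 129).
D3: worse on memory (405 vs 129).
D4: worse on memory (250 vs 129).
D5: worse on memory (183 vs 129).
D6: worse on memory (481 vs 129).
D7: worse on throughput (4305 vs 4554).
D8: worse on memory (223 vs 129).
D9: worse on memory (356 vs 129).
No option dominates D1.

none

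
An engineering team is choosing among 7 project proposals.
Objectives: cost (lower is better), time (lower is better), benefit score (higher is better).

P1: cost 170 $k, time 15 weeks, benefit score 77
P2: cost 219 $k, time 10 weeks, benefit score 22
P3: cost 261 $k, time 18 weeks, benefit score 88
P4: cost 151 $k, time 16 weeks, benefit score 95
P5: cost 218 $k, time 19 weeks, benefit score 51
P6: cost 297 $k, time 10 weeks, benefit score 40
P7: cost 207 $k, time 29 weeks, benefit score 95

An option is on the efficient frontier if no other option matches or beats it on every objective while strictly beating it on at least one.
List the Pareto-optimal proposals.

P1, P2, P4, P6

P1: not dominated.
P2: not dominated.
P3: dominated by P4 (cost 151≤261, time 16≤18, benefit score 95≥88).
P4: not dominated (best cost).
P5: dominated by P1 (cost 170≤218, time 15≤19, benefit score 77≥51).
P6: not dominated.
P7: dominated by P4 (cost 151≤207, time 16≤29, benefit score 95≥95).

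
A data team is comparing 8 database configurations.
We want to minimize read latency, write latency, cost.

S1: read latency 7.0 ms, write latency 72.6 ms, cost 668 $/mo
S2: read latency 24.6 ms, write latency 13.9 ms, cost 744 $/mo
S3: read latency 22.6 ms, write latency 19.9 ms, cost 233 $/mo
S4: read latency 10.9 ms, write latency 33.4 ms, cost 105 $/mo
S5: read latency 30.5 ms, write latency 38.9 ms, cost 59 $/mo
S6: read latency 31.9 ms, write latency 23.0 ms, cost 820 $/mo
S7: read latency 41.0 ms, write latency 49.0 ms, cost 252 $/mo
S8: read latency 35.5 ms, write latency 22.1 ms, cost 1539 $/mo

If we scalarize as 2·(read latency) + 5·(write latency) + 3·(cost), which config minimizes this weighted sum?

S5

S1: 2·7.0 + 5·72.6 + 3·668 = 2381.0
S2: 2·24.6 + 5·13.9 + 3·744 = 2350.7
S3: 2·22.6 + 5·19.9 + 3·233 = 843.7
S4: 2·10.9 + 5·33.4 + 3·105 = 503.8
S5: 2·30.5 + 5·38.9 + 3·59 = 432.5
S6: 2·31.9 + 5·23.0 + 3·820 = 2638.8
S7: 2·41.0 + 5·49.0 + 3·252 = 1083.0
S8: 2·35.5 + 5·22.1 + 3·1539 = 4798.5
Lowest: S5 at 432.5.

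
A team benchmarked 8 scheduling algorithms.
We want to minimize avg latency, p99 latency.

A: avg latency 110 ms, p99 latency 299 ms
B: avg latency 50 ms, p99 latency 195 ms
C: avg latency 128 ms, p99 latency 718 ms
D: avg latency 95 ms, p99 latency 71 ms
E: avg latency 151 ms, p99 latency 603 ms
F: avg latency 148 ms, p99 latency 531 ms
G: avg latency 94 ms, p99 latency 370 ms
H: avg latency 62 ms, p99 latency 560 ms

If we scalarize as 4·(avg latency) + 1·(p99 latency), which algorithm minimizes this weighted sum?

A: 4·110 + 1·299 = 739
B: 4·50 + 1·195 = 395
C: 4·128 + 1·718 = 1230
D: 4·95 + 1·71 = 451
E: 4·151 + 1·603 = 1207
F: 4·148 + 1·531 = 1123
G: 4·94 + 1·370 = 746
H: 4·62 + 1·560 = 808
Lowest: B at 395.

B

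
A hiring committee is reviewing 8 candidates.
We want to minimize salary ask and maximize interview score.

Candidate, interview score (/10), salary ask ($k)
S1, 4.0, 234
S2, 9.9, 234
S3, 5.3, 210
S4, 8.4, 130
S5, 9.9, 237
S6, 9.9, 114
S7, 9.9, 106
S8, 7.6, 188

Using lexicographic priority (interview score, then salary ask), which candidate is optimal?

S7

First maximize interview score: best is 9.9, kept {S2, S5, S6, S7}.
Then minimize salary ask: best is 106, kept {S7}.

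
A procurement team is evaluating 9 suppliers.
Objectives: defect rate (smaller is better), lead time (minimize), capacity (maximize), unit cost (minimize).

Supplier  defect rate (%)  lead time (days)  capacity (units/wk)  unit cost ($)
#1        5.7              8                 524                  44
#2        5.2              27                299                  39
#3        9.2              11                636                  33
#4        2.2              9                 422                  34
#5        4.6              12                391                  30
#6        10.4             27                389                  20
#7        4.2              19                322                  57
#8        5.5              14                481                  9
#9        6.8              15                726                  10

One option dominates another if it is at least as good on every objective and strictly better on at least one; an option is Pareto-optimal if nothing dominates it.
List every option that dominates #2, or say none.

#4: defect rate 2.2≤5.2, lead time 9≤27, capacity 422≥299, unit cost 34≤39 — dominates #2.
#5: defect rate 4.6≤5.2, lead time 12≤27, capacity 391≥299, unit cost 30≤39 — dominates #2.
Others (#1, #3, #6, #7, #8, #9) are each worse than #2 on at least one objective.

#4, #5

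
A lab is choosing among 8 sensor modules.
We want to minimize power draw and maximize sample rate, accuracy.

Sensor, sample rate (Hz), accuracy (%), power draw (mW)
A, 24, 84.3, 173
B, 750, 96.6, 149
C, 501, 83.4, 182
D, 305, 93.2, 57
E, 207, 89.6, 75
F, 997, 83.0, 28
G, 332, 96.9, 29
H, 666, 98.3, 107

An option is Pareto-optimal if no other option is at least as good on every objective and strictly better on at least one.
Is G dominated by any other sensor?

A: worse on sample rate (24 vs 332).
B: worse on accuracy (96.6 vs 96.9).
C: worse on accuracy (83.4 vs 96.9).
D: worse on sample rate (305 vs 332).
E: worse on sample rate (207 vs 332).
F: worse on accuracy (83.0 vs 96.9).
H: worse on power draw (107 vs 29).
No option is at least as good as G on every objective and strictly better on one.

No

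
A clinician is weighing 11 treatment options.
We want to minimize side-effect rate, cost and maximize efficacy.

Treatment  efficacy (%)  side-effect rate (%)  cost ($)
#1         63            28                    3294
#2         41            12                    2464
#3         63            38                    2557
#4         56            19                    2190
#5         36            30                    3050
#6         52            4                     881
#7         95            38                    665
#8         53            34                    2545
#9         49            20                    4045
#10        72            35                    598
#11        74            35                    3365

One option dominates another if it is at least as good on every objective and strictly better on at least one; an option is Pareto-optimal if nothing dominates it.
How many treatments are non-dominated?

#1: not dominated.
#2: dominated by #6 (efficacy 52≥41, side-effect rate 4≤12, cost 881≤2464).
#3: dominated by #7 (efficacy 95≥63, side-effect rate 38≤38, cost 665≤2557).
#4: not dominated.
#5: dominated by #2 (efficacy 41≥36, side-effect rate 12≤30, cost 2464≤3050).
#6: not dominated (best side-effect rate).
#7: not dominated (best efficacy).
#8: dominated by #4 (efficacy 56≥53, side-effect rate 19≤34, cost 2190≤2545).
#9: dominated by #4 (efficacy 56≥49, side-effect rate 19≤20, cost 2190≤4045).
#10: not dominated (best cost).
#11: not dominated.
Pareto-optimal: #1, #4, #6, #7, #10, #11 → 6.

6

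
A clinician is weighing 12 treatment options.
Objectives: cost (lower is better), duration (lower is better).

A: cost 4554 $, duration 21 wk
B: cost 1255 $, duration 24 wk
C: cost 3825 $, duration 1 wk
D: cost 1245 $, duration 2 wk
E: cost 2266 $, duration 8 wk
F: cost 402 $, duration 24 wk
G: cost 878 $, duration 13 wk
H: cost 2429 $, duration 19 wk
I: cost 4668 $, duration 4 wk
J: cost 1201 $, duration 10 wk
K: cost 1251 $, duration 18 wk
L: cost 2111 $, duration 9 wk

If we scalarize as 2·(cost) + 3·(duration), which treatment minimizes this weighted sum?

F

A: 2·4554 + 3·21 = 9171
B: 2·1255 + 3·24 = 2582
C: 2·3825 + 3·1 = 7653
D: 2·1245 + 3·2 = 2496
E: 2·2266 + 3·8 = 4556
F: 2·402 + 3·24 = 876
G: 2·878 + 3·13 = 1795
H: 2·2429 + 3·19 = 4915
I: 2·4668 + 3·4 = 9348
J: 2·1201 + 3·10 = 2432
K: 2·1251 + 3·18 = 2556
L: 2·2111 + 3·9 = 4249
Lowest: F at 876.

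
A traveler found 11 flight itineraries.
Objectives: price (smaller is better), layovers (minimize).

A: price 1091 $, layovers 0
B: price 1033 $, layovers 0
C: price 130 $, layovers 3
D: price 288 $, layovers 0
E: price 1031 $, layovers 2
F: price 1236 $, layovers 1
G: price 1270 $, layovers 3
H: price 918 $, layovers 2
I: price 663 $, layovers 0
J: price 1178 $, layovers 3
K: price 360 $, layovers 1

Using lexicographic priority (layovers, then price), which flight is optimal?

First minimize layovers: best is 0, kept {A, B, D, I}.
Then minimize price: best is 288, kept {D}.

D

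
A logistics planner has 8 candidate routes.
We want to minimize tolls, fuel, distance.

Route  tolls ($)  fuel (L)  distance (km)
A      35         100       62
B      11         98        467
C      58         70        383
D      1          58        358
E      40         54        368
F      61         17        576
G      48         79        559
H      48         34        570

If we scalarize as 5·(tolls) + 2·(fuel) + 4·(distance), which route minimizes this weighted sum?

A: 5·35 + 2·100 + 4·62 = 623
B: 5·11 + 2·98 + 4·467 = 2119
C: 5·58 + 2·70 + 4·383 = 1962
D: 5·1 + 2·58 + 4·358 = 1553
E: 5·40 + 2·54 + 4·368 = 1780
F: 5·61 + 2·17 + 4·576 = 2643
G: 5·48 + 2·79 + 4·559 = 2634
H: 5·48 + 2·34 + 4·570 = 2588
Lowest: A at 623.

A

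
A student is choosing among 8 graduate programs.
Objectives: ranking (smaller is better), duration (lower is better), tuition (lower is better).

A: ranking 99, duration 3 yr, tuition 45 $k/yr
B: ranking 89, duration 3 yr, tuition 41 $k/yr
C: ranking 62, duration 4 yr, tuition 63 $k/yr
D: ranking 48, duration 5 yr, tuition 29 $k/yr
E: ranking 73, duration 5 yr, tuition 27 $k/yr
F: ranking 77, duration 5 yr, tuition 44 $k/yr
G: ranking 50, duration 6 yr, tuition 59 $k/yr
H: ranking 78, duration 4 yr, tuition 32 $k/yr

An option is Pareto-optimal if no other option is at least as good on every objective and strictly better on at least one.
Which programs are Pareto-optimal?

B, C, D, E, H

A: dominated by B (ranking 89≤99, duration 3≤3, tuition 41≤45).
B: not dominated.
C: not dominated.
D: not dominated (best ranking).
E: not dominated (best tuition).
F: dominated by D (ranking 48≤77, duration 5≤5, tuition 29≤44).
G: dominated by D (ranking 48≤50, duration 5≤6, tuition 29≤59).
H: not dominated.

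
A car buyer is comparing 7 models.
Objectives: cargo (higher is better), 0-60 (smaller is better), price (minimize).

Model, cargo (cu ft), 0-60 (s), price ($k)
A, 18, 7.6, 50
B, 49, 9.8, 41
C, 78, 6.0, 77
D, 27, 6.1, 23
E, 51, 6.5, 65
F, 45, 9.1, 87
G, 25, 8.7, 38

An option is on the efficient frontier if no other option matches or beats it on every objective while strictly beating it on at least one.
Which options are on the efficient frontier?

A: dominated by D (cargo 27≥18, 0-60 6.1≤7.6, price 23≤50).
B: not dominated.
C: not dominated (best cargo).
D: not dominated (best price).
E: not dominated.
F: dominated by C (cargo 78≥45, 0-60 6.0≤9.1, price 77≤87).
G: dominated by D (cargo 27≥25, 0-60 6.1≤8.7, price 23≤38).

B, C, D, E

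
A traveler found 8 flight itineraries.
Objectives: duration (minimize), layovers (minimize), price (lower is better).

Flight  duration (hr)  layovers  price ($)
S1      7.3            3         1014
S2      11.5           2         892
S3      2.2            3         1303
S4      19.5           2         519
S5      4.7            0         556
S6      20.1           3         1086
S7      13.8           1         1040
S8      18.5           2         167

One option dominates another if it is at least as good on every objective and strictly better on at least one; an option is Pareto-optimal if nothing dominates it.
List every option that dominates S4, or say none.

S8

S8: duration 18.5≤19.5, layovers 2≤2, price 167≤519 — dominates S4.
Others (S1, S2, S3, S5, S6, S7) are each worse than S4 on at least one objective.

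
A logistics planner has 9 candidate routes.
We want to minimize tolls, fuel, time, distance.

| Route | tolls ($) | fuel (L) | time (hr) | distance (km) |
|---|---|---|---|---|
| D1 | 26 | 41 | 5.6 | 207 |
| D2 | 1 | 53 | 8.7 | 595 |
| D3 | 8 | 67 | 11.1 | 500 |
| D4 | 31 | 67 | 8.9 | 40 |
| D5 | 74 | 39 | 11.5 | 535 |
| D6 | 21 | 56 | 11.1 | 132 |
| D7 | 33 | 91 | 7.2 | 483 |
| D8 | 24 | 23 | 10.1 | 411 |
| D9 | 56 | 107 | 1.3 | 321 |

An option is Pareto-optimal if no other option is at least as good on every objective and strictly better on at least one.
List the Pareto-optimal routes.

D1: not dominated.
D2: not dominated (best tolls).
D3: not dominated.
D4: not dominated (best distance).
D5: dominated by D8 (tolls 24≤74, fuel 23≤39, time 10.1≤11.5, distance 411≤535).
D6: not dominated.
D7: dominated by D1 (tolls 26≤33, fuel 41≤91, time 5.6≤7.2, distance 207≤483).
D8: not dominated (best fuel).
D9: not dominated (best time).

D1, D2, D3, D4, D6, D8, D9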